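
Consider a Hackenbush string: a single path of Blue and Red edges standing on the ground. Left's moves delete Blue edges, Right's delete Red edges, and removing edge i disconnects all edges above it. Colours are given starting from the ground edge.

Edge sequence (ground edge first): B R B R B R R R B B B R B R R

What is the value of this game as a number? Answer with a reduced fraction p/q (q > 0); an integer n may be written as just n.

10473/16384

step 1: add B to get B; options L={ 0 } R={ ∅ } so 1
step 2: add R to get BR; options L={ 0 } R={ 1 } so 1/2
step 3: add B to get BRB; options L={ 0,1/2 } R={ 1 } so 3/4
step 4: add R to get BRBR; options L={ 0,1/2 } R={ 3/4,1 } so 5/8
step 5: add B to get BRBRB; options L={ 0,1/2,5/8 } R={ 3/4,1 } so 11/16
step 6: add R to get BRBRBR; options L={ 0,1/2,5/8 } R={ 11/16,3/4,1 } so 21/32
step 7: add R to get BRBRBRR; options L={ 0,1/2,5/8 } R={ 21/32,11/16,3/4,1 } so 41/64
step 8: add R to get BRBRBRRR; options L={ 0,1/2,5/8 } R={ 41/64,21/32,11/16,3/4,1 } so 81/128
step 9: add B to get BRBRBRRRB; options L={ 0,1/2,5/8,81/128 } R={ 41/64,21/32,11/16,3/4,1 } so 163/256
step 10: add B to get BRBRBRRRBB; options L={ 0,1/2,5/8,81/128,163/256 } R={ 41/64,21/32,11/16,3/4,1 } so 327/512
step 11: add B to get BRBRBRRRBBB; options L={ 0,1/2,5/8,81/128,163/256,327/512 } R={ 41/64,21/32,11/16,3/4,1 } so 655/1024
step 12: add R to get BRBRBRRRBBBR; options L={ 0,1/2,5/8,81/128,163/256,327/512 } R={ 655/1024,41/64,21/32,11/16,3/4,1 } so 1309/2048
step 13: add B to get BRBRBRRRBBBRB; options L={ 0,1/2,5/8,81/128,163/256,327/512,1309/2048 } R={ 655/1024,41/64,21/32,11/16,3/4,1 } so 2619/4096
step 14: add R to get BRBRBRRRBBBRBR; options L={ 0,1/2,5/8,81/128,163/256,327/512,1309/2048 } R={ 2619/4096,655/1024,41/64,21/32,11/16,3/4,1 } so 5237/8192
step 15: add R to get BRBRBRRRBBBRBRR; options L={ 0,1/2,5/8,81/128,163/256,327/512,1309/2048 } R={ 5237/8192,2619/4096,655/1024,41/64,21/32,11/16,3/4,1 } so 10473/16384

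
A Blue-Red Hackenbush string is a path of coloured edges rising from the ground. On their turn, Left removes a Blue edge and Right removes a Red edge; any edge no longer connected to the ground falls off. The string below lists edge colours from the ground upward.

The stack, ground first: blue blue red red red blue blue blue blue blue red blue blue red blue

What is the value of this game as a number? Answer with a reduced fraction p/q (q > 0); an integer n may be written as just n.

10203/8192

Build val(s[:k]) for k = 1..15, string s = blue blue red red red blue blue blue blue blue red blue blue red blue.
edge 1 of 15 (blue): { 0 | none } so 1
edge 2 of 15 (blue): { 0 1 | none } so 2
edge 3 of 15 (red): { 0 1 | 2 } so 3/2
edge 4 of 15 (red): { 0 1 | 3/2 2 } so 5/4
edge 5 of 15 (red): { 0 1 | 5/4 3/2 2 } so 9/8
edge 6 of 15 (blue): { 0 1 9/8 | 5/4 3/2 2 } so 19/16
edge 7 of 15 (blue): { 0 1 9/8 19/16 | 5/4 3/2 2 } so 39/32
edge 8 of 15 (blue): { 0 1 9/8 19/16 39/32 | 5/4 3/2 2 } so 79/64
edge 9 of 15 (blue): { 0 1 9/8 19/16 39/32 79/64 | 5/4 3/2 2 } so 159/128
edge 10 of 15 (blue): { 0 1 9/8 19/16 39/32 79/64 159/128 | 5/4 3/2 2 } so 319/256
edge 11 of 15 (red): { 0 1 9/8 19/16 39/32 79/64 159/128 | 319/256 5/4 3/2 2 } so 637/512
edge 12 of 15 (blue): { 0 1 9/8 19/16 39/32 79/64 159/128 637/512 | 319/256 5/4 3/2 2 } so 1275/1024
edge 13 of 15 (blue): { 0 1 9/8 19/16 39/32 79/64 159/128 637/512 1275/1024 | 319/256 5/4 3/2 2 } so 2551/2048
edge 14 of 15 (red): { 0 1 9/8 19/16 39/32 79/64 159/128 637/512 1275/1024 | 2551/2048 319/256 5/4 3/2 2 } so 5101/4096
edge 15 of 15 (blue): { 0 1 9/8 19/16 39/32 79/64 159/128 637/512 1275/1024 5101/4096 | 2551/2048 319/256 5/4 3/2 2 } so 10203/8192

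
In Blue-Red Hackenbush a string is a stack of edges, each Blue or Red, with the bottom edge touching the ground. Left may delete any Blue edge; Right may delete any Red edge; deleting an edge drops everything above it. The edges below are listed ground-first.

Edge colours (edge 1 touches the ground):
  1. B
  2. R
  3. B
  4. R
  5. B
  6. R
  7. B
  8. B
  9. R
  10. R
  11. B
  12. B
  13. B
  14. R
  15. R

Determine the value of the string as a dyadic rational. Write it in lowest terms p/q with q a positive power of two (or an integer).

11065/16384

g(B) = { 0 | ∅ } — 1
g(BR) = { 0 | 1 } — 1/2
g(BRB) = { 0; 1/2 | 1 } — 3/4
g(BRBR) = { 0; 1/2 | 3/4; 1 } — 5/8
g(BRBRB) = { 0; 1/2; 5/8 | 3/4; 1 } — 11/16
g(BRBRBR) = { 0; 1/2; 5/8 | 11/16; 3/4; 1 } — 21/32
g(BRBRBRB) = { 0; 1/2; 5/8; 21/32 | 11/16; 3/4; 1 } — 43/64
g(BRBRBRBB) = { 0; 1/2; 5/8; 21/32; 43/64 | 11/16; 3/4; 1 } — 87/128
g(BRBRBRBBR) = { 0; 1/2; 5/8; 21/32; 43/64 | 87/128; 11/16; 3/4; 1 } — 173/256
g(BRBRBRBBRR) = { 0; 1/2; 5/8; 21/32; 43/64 | 173/256; 87/128; 11/16; 3/4; 1 } — 345/512
g(BRBRBRBBRRB) = { 0; 1/2; 5/8; 21/32; 43/64; 345/512 | 173/256; 87/128; 11/16; 3/4; 1 } — 691/1024
g(BRBRBRBBRRBB) = { 0; 1/2; 5/8; 21/32; 43/64; 345/512; 691/1024 | 173/256; 87/128; 11/16; 3/4; 1 } — 1383/2048
g(BRBRBRBBRRBBB) = { 0; 1/2; 5/8; 21/32; 43/64; 345/512; 691/1024; 1383/2048 | 173/256; 87/128; 11/16; 3/4; 1 } — 2767/4096
g(BRBRBRBBRRBBBR) = { 0; 1/2; 5/8; 21/32; 43/64; 345/512; 691/1024; 1383/2048 | 2767/4096; 173/256; 87/128; 11/16; 3/4; 1 } — 5533/8192
g(BRBRBRBBRRBBBRR) = { 0; 1/2; 5/8; 21/32; 43/64; 345/512; 691/1024; 1383/2048 | 5533/8192; 2767/4096; 173/256; 87/128; 11/16; 3/4; 1 } — 11065/16384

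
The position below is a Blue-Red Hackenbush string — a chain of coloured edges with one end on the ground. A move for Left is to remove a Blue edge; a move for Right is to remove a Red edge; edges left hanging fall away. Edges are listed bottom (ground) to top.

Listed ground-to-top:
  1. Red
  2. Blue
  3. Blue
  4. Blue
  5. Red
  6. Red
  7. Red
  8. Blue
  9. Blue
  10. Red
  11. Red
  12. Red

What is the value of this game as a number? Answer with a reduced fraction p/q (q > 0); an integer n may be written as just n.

R: Left { ∅ }, Right { 0 } => simplest -1
RB: Left { -1 }, Right { 0 } => simplest -1/2
RBB: Left { -1; -1/2 }, Right { 0 } => simplest -1/4
RBBB: Left { -1; -1/2; -1/4 }, Right { 0 } => simplest -1/8
RBBBR: Left { -1; -1/2; -1/4 }, Right { -1/8; 0 } => simplest -3/16
RBBBRR: Left { -1; -1/2; -1/4 }, Right { -3/16; -1/8; 0 } => simplest -7/32
RBBBRRR: Left { -1; -1/2; -1/4 }, Right { -7/32; -3/16; -1/8; 0 } => simplest -15/64
RBBBRRRB: Left { -1; -1/2; -1/4; -15/64 }, Right { -7/32; -3/16; -1/8; 0 } => simplest -29/128
RBBBRRRBB: Left { -1; -1/2; -1/4; -15/64; -29/128 }, Right { -7/32; -3/16; -1/8; 0 } => simplest -57/256
RBBBRRRBBR: Left { -1; -1/2; -1/4; -15/64; -29/128 }, Right { -57/256; -7/32; -3/16; -1/8; 0 } => simplest -115/512
RBBBRRRBBRR: Left { -1; -1/2; -1/4; -15/64; -29/128 }, Right { -115/512; -57/256; -7/32; -3/16; -1/8; 0 } => simplest -231/1024
RBBBRRRBBRRR: Left { -1; -1/2; -1/4; -15/64; -29/128 }, Right { -231/1024; -115/512; -57/256; -7/32; -3/16; -1/8; 0 } => simplest -463/2048

-463/2048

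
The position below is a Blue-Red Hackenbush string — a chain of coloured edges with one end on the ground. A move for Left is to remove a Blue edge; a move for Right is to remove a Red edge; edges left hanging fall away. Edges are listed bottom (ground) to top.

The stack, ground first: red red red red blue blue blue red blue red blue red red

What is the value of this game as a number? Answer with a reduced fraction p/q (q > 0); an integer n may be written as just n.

Recurse on prefixes of the 13-edge string red red red red blue blue blue red blue red blue red red:
r: Left { none }, Right { 0 } = simplest -1
rr: Left { none }, Right { -1,0 } = simplest -2
rrr: Left { none }, Right { -2,-1,0 } = simplest -3
rrrr: Left { none }, Right { -3,-2,-1,0 } = simplest -4
rrrrb: Left { -4 }, Right { -3,-2,-1,0 } = simplest -7/2
rrrrbb: Left { -4,-7/2 }, Right { -3,-2,-1,0 } = simplest -13/4
rrrrbbb: Left { -4,-7/2,-13/4 }, Right { -3,-2,-1,0 } = simplest -25/8
rrrrbbbr: Left { -4,-7/2,-13/4 }, Right { -25/8,-3,-2,-1,0 } = simplest -51/16
rrrrbbbrb: Left { -4,-7/2,-13/4,-51/16 }, Right { -25/8,-3,-2,-1,0 } = simplest -101/32
rrrrbbbrbr: Left { -4,-7/2,-13/4,-51/16 }, Right { -101/32,-25/8,-3,-2,-1,0 } = simplest -203/64
rrrrbbbrbrb: Left { -4,-7/2,-13/4,-51/16,-203/64 }, Right { -101/32,-25/8,-3,-2,-1,0 } = simplest -405/128
rrrrbbbrbrbr: Left { -4,-7/2,-13/4,-51/16,-203/64 }, Right { -405/128,-101/32,-25/8,-3,-2,-1,0 } = simplest -811/256
rrrrbbbrbrbrr: Left { -4,-7/2,-13/4,-51/16,-203/64 }, Right { -811/256,-405/128,-101/32,-25/8,-3,-2,-1,0 } = simplest -1623/512

-1623/512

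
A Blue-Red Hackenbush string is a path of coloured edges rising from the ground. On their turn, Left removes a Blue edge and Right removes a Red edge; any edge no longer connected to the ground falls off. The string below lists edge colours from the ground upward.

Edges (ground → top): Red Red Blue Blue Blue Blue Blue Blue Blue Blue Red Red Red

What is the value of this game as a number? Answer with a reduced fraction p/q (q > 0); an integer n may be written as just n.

Prefix values for Red Red Blue Blue Blue Blue Blue Blue Blue Blue Red Red Red via {L|R} + simplicity:
value_1 [R]  L=[]  R=[0]  => -1
value_2 [RR]  L=[]  R=[-1; 0]  => -2
value_3 [RRB]  L=[-2]  R=[-1; 0]  => -3/2
value_4 [RRBB]  L=[-2; -3/2]  R=[-1; 0]  => -5/4
value_5 [RRBBB]  L=[-2; -3/2; -5/4]  R=[-1; 0]  => -9/8
value_6 [RRBBBB]  L=[-2; -3/2; -5/4; -9/8]  R=[-1; 0]  => -17/16
value_7 [RRBBBBB]  L=[-2; -3/2; -5/4; -9/8; -17/16]  R=[-1; 0]  => -33/32
value_8 [RRBBBBBB]  L=[-2; -3/2; -5/4; -9/8; -17/16; -33/32]  R=[-1; 0]  => -65/64
value_9 [RRBBBBBBB]  L=[-2; -3/2; -5/4; -9/8; -17/16; -33/32; -65/64]  R=[-1; 0]  => -129/128
value_10 [RRBBBBBBBB]  L=[-2; -3/2; -5/4; -9/8; -17/16; -33/32; -65/64; -129/128]  R=[-1; 0]  => -257/256
value_11 [RRBBBBBBBBR]  L=[-2; -3/2; -5/4; -9/8; -17/16; -33/32; -65/64; -129/128]  R=[-257/256; -1; 0]  => -515/512
value_12 [RRBBBBBBBBRR]  L=[-2; -3/2; -5/4; -9/8; -17/16; -33/32; -65/64; -129/128]  R=[-515/512; -257/256; -1; 0]  => -1031/1024
value_13 [RRBBBBBBBBRRR]  L=[-2; -3/2; -5/4; -9/8; -17/16; -33/32; -65/64; -129/128]  R=[-1031/1024; -515/512; -257/256; -1; 0]  => -2063/2048

-2063/2048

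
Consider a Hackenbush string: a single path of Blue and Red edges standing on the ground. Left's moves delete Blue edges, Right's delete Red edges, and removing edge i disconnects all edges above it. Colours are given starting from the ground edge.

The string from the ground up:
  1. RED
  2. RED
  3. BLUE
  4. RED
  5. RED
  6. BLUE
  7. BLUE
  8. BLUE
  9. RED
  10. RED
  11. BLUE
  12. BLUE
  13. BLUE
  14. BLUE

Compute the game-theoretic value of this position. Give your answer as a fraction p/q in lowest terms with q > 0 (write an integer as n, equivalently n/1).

-7265/4096

g_1 [R]  L=[∅]  R=[0]  ⇒ -1
g_2 [RR]  L=[∅]  R=[-1,0]  ⇒ -2
g_3 [RRB]  L=[-2]  R=[-1,0]  ⇒ -3/2
g_4 [RRBR]  L=[-2]  R=[-3/2,-1,0]  ⇒ -7/4
g_5 [RRBRR]  L=[-2]  R=[-7/4,-3/2,-1,0]  ⇒ -15/8
g_6 [RRBRRB]  L=[-2,-15/8]  R=[-7/4,-3/2,-1,0]  ⇒ -29/16
g_7 [RRBRRBB]  L=[-2,-15/8,-29/16]  R=[-7/4,-3/2,-1,0]  ⇒ -57/32
g_8 [RRBRRBBB]  L=[-2,-15/8,-29/16,-57/32]  R=[-7/4,-3/2,-1,0]  ⇒ -113/64
g_9 [RRBRRBBBR]  L=[-2,-15/8,-29/16,-57/32]  R=[-113/64,-7/4,-3/2,-1,0]  ⇒ -227/128
g_10 [RRBRRBBBRR]  L=[-2,-15/8,-29/16,-57/32]  R=[-227/128,-113/64,-7/4,-3/2,-1,0]  ⇒ -455/256
g_11 [RRBRRBBBRRB]  L=[-2,-15/8,-29/16,-57/32,-455/256]  R=[-227/128,-113/64,-7/4,-3/2,-1,0]  ⇒ -909/512
g_12 [RRBRRBBBRRBB]  L=[-2,-15/8,-29/16,-57/32,-455/256,-909/512]  R=[-227/128,-113/64,-7/4,-3/2,-1,0]  ⇒ -1817/1024
g_13 [RRBRRBBBRRBBB]  L=[-2,-15/8,-29/16,-57/32,-455/256,-909/512,-1817/1024]  R=[-227/128,-113/64,-7/4,-3/2,-1,0]  ⇒ -3633/2048
g_14 [RRBRRBBBRRBBBB]  L=[-2,-15/8,-29/16,-57/32,-455/256,-909/512,-1817/1024,-3633/2048]  R=[-227/128,-113/64,-7/4,-3/2,-1,0]  ⇒ -7265/4096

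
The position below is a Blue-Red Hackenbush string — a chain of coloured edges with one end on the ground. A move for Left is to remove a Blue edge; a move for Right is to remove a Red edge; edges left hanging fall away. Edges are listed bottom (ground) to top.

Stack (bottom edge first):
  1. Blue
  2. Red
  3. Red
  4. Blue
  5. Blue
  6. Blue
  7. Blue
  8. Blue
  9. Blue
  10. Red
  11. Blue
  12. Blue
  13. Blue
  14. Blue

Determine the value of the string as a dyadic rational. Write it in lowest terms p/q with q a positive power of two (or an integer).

4063/8192

step 1: add Blue to get B; options L={ 0 } R={ (no moves) } = 1
step 2: add Red to get BR; options L={ 0 } R={ 1 } = 1/2
step 3: add Red to get BRR; options L={ 0 } R={ 1/2 1 } = 1/4
step 4: add Blue to get BRRB; options L={ 0 1/4 } R={ 1/2 1 } = 3/8
step 5: add Blue to get BRRBB; options L={ 0 1/4 3/8 } R={ 1/2 1 } = 7/16
step 6: add Blue to get BRRBBB; options L={ 0 1/4 3/8 7/16 } R={ 1/2 1 } = 15/32
step 7: add Blue to get BRRBBBB; options L={ 0 1/4 3/8 7/16 15/32 } R={ 1/2 1 } = 31/64
step 8: add Blue to get BRRBBBBB; options L={ 0 1/4 3/8 7/16 15/32 31/64 } R={ 1/2 1 } = 63/128
step 9: add Blue to get BRRBBBBBB; options L={ 0 1/4 3/8 7/16 15/32 31/64 63/128 } R={ 1/2 1 } = 127/256
step 10: add Red to get BRRBBBBBBR; options L={ 0 1/4 3/8 7/16 15/32 31/64 63/128 } R={ 127/256 1/2 1 } = 253/512
step 11: add Blue to get BRRBBBBBBRB; options L={ 0 1/4 3/8 7/16 15/32 31/64 63/128 253/512 } R={ 127/256 1/2 1 } = 507/1024
step 12: add Blue to get BRRBBBBBBRBB; options L={ 0 1/4 3/8 7/16 15/32 31/64 63/128 253/512 507/1024 } R={ 127/256 1/2 1 } = 1015/2048
step 13: add Blue to get BRRBBBBBBRBBB; options L={ 0 1/4 3/8 7/16 15/32 31/64 63/128 253/512 507/1024 1015/2048 } R={ 127/256 1/2 1 } = 2031/4096
step 14: add Blue to get BRRBBBBBBRBBBB; options L={ 0 1/4 3/8 7/16 15/32 31/64 63/128 253/512 507/1024 1015/2048 2031/4096 } R={ 127/256 1/2 1 } = 4063/8192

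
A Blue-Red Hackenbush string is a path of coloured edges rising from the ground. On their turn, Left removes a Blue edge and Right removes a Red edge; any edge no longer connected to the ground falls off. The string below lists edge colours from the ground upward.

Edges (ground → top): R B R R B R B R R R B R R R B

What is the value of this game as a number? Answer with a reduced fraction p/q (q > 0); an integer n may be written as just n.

Prefix values for R B R R B R B R R R B R R R B via {L|R} + simplicity:
value_1 [R]  L=[—]  R=[0]  → -1
value_2 [RB]  L=[-1]  R=[0]  → -1/2
value_3 [RBR]  L=[-1]  R=[-1/2; 0]  → -3/4
value_4 [RBRR]  L=[-1]  R=[-3/4; -1/2; 0]  → -7/8
value_5 [RBRRB]  L=[-1; -7/8]  R=[-3/4; -1/2; 0]  → -13/16
value_6 [RBRRBR]  L=[-1; -7/8]  R=[-13/16; -3/4; -1/2; 0]  → -27/32
value_7 [RBRRBRB]  L=[-1; -7/8; -27/32]  R=[-13/16; -3/4; -1/2; 0]  → -53/64
value_8 [RBRRBRBR]  L=[-1; -7/8; -27/32]  R=[-53/64; -13/16; -3/4; -1/2; 0]  → -107/128
value_9 [RBRRBRBRR]  L=[-1; -7/8; -27/32]  R=[-107/128; -53/64; -13/16; -3/4; -1/2; 0]  → -215/256
value_10 [RBRRBRBRRR]  L=[-1; -7/8; -27/32]  R=[-215/256; -107/128; -53/64; -13/16; -3/4; -1/2; 0]  → -431/512
value_11 [RBRRBRBRRRB]  L=[-1; -7/8; -27/32; -431/512]  R=[-215/256; -107/128; -53/64; -13/16; -3/4; -1/2; 0]  → -861/1024
value_12 [RBRRBRBRRRBR]  L=[-1; -7/8; -27/32; -431/512]  R=[-861/1024; -215/256; -107/128; -53/64; -13/16; -3/4; -1/2; 0]  → -1723/2048
value_13 [RBRRBRBRRRBRR]  L=[-1; -7/8; -27/32; -431/512]  R=[-1723/2048; -861/1024; -215/256; -107/128; -53/64; -13/16; -3/4; -1/2; 0]  → -3447/4096
value_14 [RBRRBRBRRRBRRR]  L=[-1; -7/8; -27/32; -431/512]  R=[-3447/4096; -1723/2048; -861/1024; -215/256; -107/128; -53/64; -13/16; -3/4; -1/2; 0]  → -6895/8192
value_15 [RBRRBRBRRRBRRRB]  L=[-1; -7/8; -27/32; -431/512; -6895/8192]  R=[-3447/4096; -1723/2048; -861/1024; -215/256; -107/128; -53/64; -13/16; -3/4; -1/2; 0]  → -13789/16384

-13789/16384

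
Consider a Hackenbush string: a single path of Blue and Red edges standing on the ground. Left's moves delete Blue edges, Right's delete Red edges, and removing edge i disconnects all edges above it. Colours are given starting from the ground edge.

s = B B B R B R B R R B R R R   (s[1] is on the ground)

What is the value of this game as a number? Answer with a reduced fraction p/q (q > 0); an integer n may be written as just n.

B: Left { 0 }, Right { ∅ } — simplest 1
BB: Left { 0, 1 }, Right { ∅ } — simplest 2
BBB: Left { 0, 1, 2 }, Right { ∅ } — simplest 3
BBBR: Left { 0, 1, 2 }, Right { 3 } — simplest 5/2
BBBRB: Left { 0, 1, 2, 5/2 }, Right { 3 } — simplest 11/4
BBBRBR: Left { 0, 1, 2, 5/2 }, Right { 11/4, 3 } — simplest 21/8
BBBRBRB: Left { 0, 1, 2, 5/2, 21/8 }, Right { 11/4, 3 } — simplest 43/16
BBBRBRBR: Left { 0, 1, 2, 5/2, 21/8 }, Right { 43/16, 11/4, 3 } — simplest 85/32
BBBRBRBRR: Left { 0, 1, 2, 5/2, 21/8 }, Right { 85/32, 43/16, 11/4, 3 } — simplest 169/64
BBBRBRBRRB: Left { 0, 1, 2, 5/2, 21/8, 169/64 }, Right { 85/32, 43/16, 11/4, 3 } — simplest 339/128
BBBRBRBRRBR: Left { 0, 1, 2, 5/2, 21/8, 169/64 }, Right { 339/128, 85/32, 43/16, 11/4, 3 } — simplest 677/256
BBBRBRBRRBRR: Left { 0, 1, 2, 5/2, 21/8, 169/64 }, Right { 677/256, 339/128, 85/32, 43/16, 11/4, 3 } — simplest 1353/512
BBBRBRBRRBRRR: Left { 0, 1, 2, 5/2, 21/8, 169/64 }, Right { 1353/512, 677/256, 339/128, 85/32, 43/16, 11/4, 3 } — simplest 2705/1024

2705/1024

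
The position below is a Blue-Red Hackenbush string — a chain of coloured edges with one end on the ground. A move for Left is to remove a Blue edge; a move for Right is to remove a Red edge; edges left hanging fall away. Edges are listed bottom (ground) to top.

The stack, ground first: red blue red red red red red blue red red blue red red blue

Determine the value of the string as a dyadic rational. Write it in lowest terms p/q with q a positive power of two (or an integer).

-8045/8192

Prefix values for red blue red red red red red blue red red blue red red blue via {L|R} + simplicity:
r: Left { — }, Right { 0 } => simplest -1
rb: Left { -1 }, Right { 0 } => simplest -1/2
rbr: Left { -1 }, Right { -1/2 0 } => simplest -3/4
rbrr: Left { -1 }, Right { -3/4 -1/2 0 } => simplest -7/8
rbrrr: Left { -1 }, Right { -7/8 -3/4 -1/2 0 } => simplest -15/16
rbrrrr: Left { -1 }, Right { -15/16 -7/8 -3/4 -1/2 0 } => simplest -31/32
rbrrrrr: Left { -1 }, Right { -31/32 -15/16 -7/8 -3/4 -1/2 0 } => simplest -63/64
rbrrrrrb: Left { -1 -63/64 }, Right { -31/32 -15/16 -7/8 -3/4 -1/2 0 } => simplest -125/128
rbrrrrrbr: Left { -1 -63/64 }, Right { -125/128 -31/32 -15/16 -7/8 -3/4 -1/2 0 } => simplest -251/256
rbrrrrrbrr: Left { -1 -63/64 }, Right { -251/256 -125/128 -31/32 -15/16 -7/8 -3/4 -1/2 0 } => simplest -503/512
rbrrrrrbrrb: Left { -1 -63/64 -503/512 }, Right { -251/256 -125/128 -31/32 -15/16 -7/8 -3/4 -1/2 0 } => simplest -1005/1024
rbrrrrrbrrbr: Left { -1 -63/64 -503/512 }, Right { -1005/1024 -251/256 -125/128 -31/32 -15/16 -7/8 -3/4 -1/2 0 } => simplest -2011/2048
rbrrrrrbrrbrr: Left { -1 -63/64 -503/512 }, Right { -2011/2048 -1005/1024 -251/256 -125/128 -31/32 -15/16 -7/8 -3/4 -1/2 0 } => simplest -4023/4096
rbrrrrrbrrbrrb: Left { -1 -63/64 -503/512 -4023/4096 }, Right { -2011/2048 -1005/1024 -251/256 -125/128 -31/32 -15/16 -7/8 -3/4 -1/2 0 } => simplest -8045/8192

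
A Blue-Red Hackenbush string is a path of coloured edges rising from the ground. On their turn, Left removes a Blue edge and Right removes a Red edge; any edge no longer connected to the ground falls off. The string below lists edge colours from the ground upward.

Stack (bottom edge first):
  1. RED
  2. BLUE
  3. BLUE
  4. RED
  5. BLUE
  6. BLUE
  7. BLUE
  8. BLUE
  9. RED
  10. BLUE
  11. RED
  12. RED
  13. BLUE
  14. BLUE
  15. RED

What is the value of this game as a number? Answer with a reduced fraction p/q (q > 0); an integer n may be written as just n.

-4275/16384

Build g(s[:k]) for k = 1..15, string s = RED BLUE BLUE RED BLUE BLUE BLUE BLUE RED BLUE RED RED BLUE BLUE RED.
1 of 15 · R · max L −∞ · min R 0 => -1
2 of 15 · RB · max L -1 · min R 0 => -1/2
3 of 15 · RBB · max L -1/2 · min R 0 => -1/4
4 of 15 · RBBR · max L -1/2 · min R -1/4 => -3/8
5 of 15 · RBBRB · max L -3/8 · min R -1/4 => -5/16
6 of 15 · RBBRBB · max L -5/16 · min R -1/4 => -9/32
7 of 15 · RBBRBBB · max L -9/32 · min R -1/4 => -17/64
8 of 15 · RBBRBBBB · max L -17/64 · min R -1/4 => -33/128
9 of 15 · RBBRBBBBR · max L -17/64 · min R -33/128 => -67/256
10 of 15 · RBBRBBBBRB · max L -67/256 · min R -33/128 => -133/512
11 of 15 · RBBRBBBBRBR · max L -67/256 · min R -133/512 => -267/1024
12 of 15 · RBBRBBBBRBRR · max L -67/256 · min R -267/1024 => -535/2048
13 of 15 · RBBRBBBBRBRRB · max L -535/2048 · min R -267/1024 => -1069/4096
14 of 15 · RBBRBBBBRBRRBB · max L -1069/4096 · min R -267/1024 => -2137/8192
15 of 15 · RBBRBBBBRBRRBBR · max L -1069/4096 · min R -2137/8192 => -4275/16384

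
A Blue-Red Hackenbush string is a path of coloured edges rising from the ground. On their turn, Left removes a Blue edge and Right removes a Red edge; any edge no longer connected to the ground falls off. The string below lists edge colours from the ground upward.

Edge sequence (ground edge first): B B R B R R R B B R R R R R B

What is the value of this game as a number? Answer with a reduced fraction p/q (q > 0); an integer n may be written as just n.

12675/8192

Prefix values for B B R B R R R B B R R R R R B via {L|R} + simplicity:
1 of 15 · B · max L 0 · min R +∞ so 1
2 of 15 · BB · max L 1 · min R +∞ so 2
3 of 15 · BBR · max L 1 · min R 2 so 3/2
4 of 15 · BBRB · max L 3/2 · min R 2 so 7/4
5 of 15 · BBRBR · max L 3/2 · min R 7/4 so 13/8
6 of 15 · BBRBRR · max L 3/2 · min R 13/8 so 25/16
7 of 15 · BBRBRRR · max L 3/2 · min R 25/16 so 49/32
8 of 15 · BBRBRRRB · max L 49/32 · min R 25/16 so 99/64
9 of 15 · BBRBRRRBB · max L 99/64 · min R 25/16 so 199/128
10 of 15 · BBRBRRRBBR · max L 99/64 · min R 199/128 so 397/256
11 of 15 · BBRBRRRBBRR · max L 99/64 · min R 397/256 so 793/512
12 of 15 · BBRBRRRBBRRR · max L 99/64 · min R 793/512 so 1585/1024
13 of 15 · BBRBRRRBBRRRR · max L 99/64 · min R 1585/1024 so 3169/2048
14 of 15 · BBRBRRRBBRRRRR · max L 99/64 · min R 3169/2048 so 6337/4096
15 of 15 · BBRBRRRBBRRRRRB · max L 6337/4096 · min R 3169/2048 so 12675/8192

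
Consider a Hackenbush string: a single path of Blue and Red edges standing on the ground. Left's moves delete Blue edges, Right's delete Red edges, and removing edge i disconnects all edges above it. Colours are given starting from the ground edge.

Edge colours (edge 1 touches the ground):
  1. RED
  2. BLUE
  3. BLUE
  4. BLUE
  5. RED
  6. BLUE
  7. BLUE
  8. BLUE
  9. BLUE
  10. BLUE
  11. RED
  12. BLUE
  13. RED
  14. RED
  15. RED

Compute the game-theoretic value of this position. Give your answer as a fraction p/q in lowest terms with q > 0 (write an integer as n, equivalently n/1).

-2095/16384

edge 1 of 15 (RED): {  | 0 } gives -1
edge 2 of 15 (BLUE): { -1 | 0 } gives -1/2
edge 3 of 15 (BLUE): { -1,-1/2 | 0 } gives -1/4
edge 4 of 15 (BLUE): { -1,-1/2,-1/4 | 0 } gives -1/8
edge 5 of 15 (RED): { -1,-1/2,-1/4 | -1/8,0 } gives -3/16
edge 6 of 15 (BLUE): { -1,-1/2,-1/4,-3/16 | -1/8,0 } gives -5/32
edge 7 of 15 (BLUE): { -1,-1/2,-1/4,-3/16,-5/32 | -1/8,0 } gives -9/64
edge 8 of 15 (BLUE): { -1,-1/2,-1/4,-3/16,-5/32,-9/64 | -1/8,0 } gives -17/128
edge 9 of 15 (BLUE): { -1,-1/2,-1/4,-3/16,-5/32,-9/64,-17/128 | -1/8,0 } gives -33/256
edge 10 of 15 (BLUE): { -1,-1/2,-1/4,-3/16,-5/32,-9/64,-17/128,-33/256 | -1/8,0 } gives -65/512
edge 11 of 15 (RED): { -1,-1/2,-1/4,-3/16,-5/32,-9/64,-17/128,-33/256 | -65/512,-1/8,0 } gives -131/1024
edge 12 of 15 (BLUE): { -1,-1/2,-1/4,-3/16,-5/32,-9/64,-17/128,-33/256,-131/1024 | -65/512,-1/8,0 } gives -261/2048
edge 13 of 15 (RED): { -1,-1/2,-1/4,-3/16,-5/32,-9/64,-17/128,-33/256,-131/1024 | -261/2048,-65/512,-1/8,0 } gives -523/4096
edge 14 of 15 (RED): { -1,-1/2,-1/4,-3/16,-5/32,-9/64,-17/128,-33/256,-131/1024 | -523/4096,-261/2048,-65/512,-1/8,0 } gives -1047/8192
edge 15 of 15 (RED): { -1,-1/2,-1/4,-3/16,-5/32,-9/64,-17/128,-33/256,-131/1024 | -1047/8192,-523/4096,-261/2048,-65/512,-1/8,0 } gives -2095/16384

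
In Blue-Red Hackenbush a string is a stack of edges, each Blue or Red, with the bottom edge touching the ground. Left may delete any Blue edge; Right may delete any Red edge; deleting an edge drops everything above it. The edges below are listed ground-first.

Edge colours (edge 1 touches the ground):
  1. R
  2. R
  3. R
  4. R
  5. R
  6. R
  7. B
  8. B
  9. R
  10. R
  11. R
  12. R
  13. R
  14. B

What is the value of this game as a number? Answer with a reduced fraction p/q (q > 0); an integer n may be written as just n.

edge 1 of 14 (R): {  | 0 } — -1
edge 2 of 14 (R): {  | -1; 0 } — -2
edge 3 of 14 (R): {  | -2; -1; 0 } — -3
edge 4 of 14 (R): {  | -3; -2; -1; 0 } — -4
edge 5 of 14 (R): {  | -4; -3; -2; -1; 0 } — -5
edge 6 of 14 (R): {  | -5; -4; -3; -2; -1; 0 } — -6
edge 7 of 14 (B): { -6 | -5; -4; -3; -2; -1; 0 } — -11/2
edge 8 of 14 (B): { -6; -11/2 | -5; -4; -3; -2; -1; 0 } — -21/4
edge 9 of 14 (R): { -6; -11/2 | -21/4; -5; -4; -3; -2; -1; 0 } — -43/8
edge 10 of 14 (R): { -6; -11/2 | -43/8; -21/4; -5; -4; -3; -2; -1; 0 } — -87/16
edge 11 of 14 (R): { -6; -11/2 | -87/16; -43/8; -21/4; -5; -4; -3; -2; -1; 0 } — -175/32
edge 12 of 14 (R): { -6; -11/2 | -175/32; -87/16; -43/8; -21/4; -5; -4; -3; -2; -1; 0 } — -351/64
edge 13 of 14 (R): { -6; -11/2 | -351/64; -175/32; -87/16; -43/8; -21/4; -5; -4; -3; -2; -1; 0 } — -703/128
edge 14 of 14 (B): { -6; -11/2; -703/128 | -351/64; -175/32; -87/16; -43/8; -21/4; -5; -4; -3; -2; -1; 0 } — -1405/256

-1405/256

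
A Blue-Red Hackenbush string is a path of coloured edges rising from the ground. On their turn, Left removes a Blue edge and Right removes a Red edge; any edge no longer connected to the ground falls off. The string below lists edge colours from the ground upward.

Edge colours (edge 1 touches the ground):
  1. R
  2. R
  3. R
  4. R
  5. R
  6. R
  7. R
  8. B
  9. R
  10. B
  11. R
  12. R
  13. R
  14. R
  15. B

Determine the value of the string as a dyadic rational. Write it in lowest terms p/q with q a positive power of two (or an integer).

edge 1 of 15 (R): { ∅ | 0 } ⇒ -1
edge 2 of 15 (R): { ∅ | -1; 0 } ⇒ -2
edge 3 of 15 (R): { ∅ | -2; -1; 0 } ⇒ -3
edge 4 of 15 (R): { ∅ | -3; -2; -1; 0 } ⇒ -4
edge 5 of 15 (R): { ∅ | -4; -3; -2; -1; 0 } ⇒ -5
edge 6 of 15 (R): { ∅ | -5; -4; -3; -2; -1; 0 } ⇒ -6
edge 7 of 15 (R): { ∅ | -6; -5; -4; -3; -2; -1; 0 } ⇒ -7
edge 8 of 15 (B): { -7 | -6; -5; -4; -3; -2; -1; 0 } ⇒ -13/2
edge 9 of 15 (R): { -7 | -13/2; -6; -5; -4; -3; -2; -1; 0 } ⇒ -27/4
edge 10 of 15 (B): { -7; -27/4 | -13/2; -6; -5; -4; -3; -2; -1; 0 } ⇒ -53/8
edge 11 of 15 (R): { -7; -27/4 | -53/8; -13/2; -6; -5; -4; -3; -2; -1; 0 } ⇒ -107/16
edge 12 of 15 (R): { -7; -27/4 | -107/16; -53/8; -13/2; -6; -5; -4; -3; -2; -1; 0 } ⇒ -215/32
edge 13 of 15 (R): { -7; -27/4 | -215/32; -107/16; -53/8; -13/2; -6; -5; -4; -3; -2; -1; 0 } ⇒ -431/64
edge 14 of 15 (R): { -7; -27/4 | -431/64; -215/32; -107/16; -53/8; -13/2; -6; -5; -4; -3; -2; -1; 0 } ⇒ -863/128
edge 15 of 15 (B): { -7; -27/4; -863/128 | -431/64; -215/32; -107/16; -53/8; -13/2; -6; -5; -4; -3; -2; -1; 0 } ⇒ -1725/256

-1725/256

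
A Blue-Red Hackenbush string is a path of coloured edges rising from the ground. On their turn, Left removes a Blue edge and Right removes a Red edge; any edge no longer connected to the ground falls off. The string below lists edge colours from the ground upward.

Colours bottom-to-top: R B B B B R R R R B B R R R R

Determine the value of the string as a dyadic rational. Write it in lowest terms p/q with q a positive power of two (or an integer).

-1951/16384

Build G(s[:k]) for k = 1..15, string s = R B B B B R R R R B B R R R R.
G(R) = { none | 0 } ⇒ -1
G(RB) = { -1 | 0 } ⇒ -1/2
G(RBB) = { -1; -1/2 | 0 } ⇒ -1/4
G(RBBB) = { -1; -1/2; -1/4 | 0 } ⇒ -1/8
G(RBBBB) = { -1; -1/2; -1/4; -1/8 | 0 } ⇒ -1/16
G(RBBBBR) = { -1; -1/2; -1/4; -1/8 | -1/16; 0 } ⇒ -3/32
G(RBBBBRR) = { -1; -1/2; -1/4; -1/8 | -3/32; -1/16; 0 } ⇒ -7/64
G(RBBBBRRR) = { -1; -1/2; -1/4; -1/8 | -7/64; -3/32; -1/16; 0 } ⇒ -15/128
G(RBBBBRRRR) = { -1; -1/2; -1/4; -1/8 | -15/128; -7/64; -3/32; -1/16; 0 } ⇒ -31/256
G(RBBBBRRRRB) = { -1; -1/2; -1/4; -1/8; -31/256 | -15/128; -7/64; -3/32; -1/16; 0 } ⇒ -61/512
G(RBBBBRRRRBB) = { -1; -1/2; -1/4; -1/8; -31/256; -61/512 | -15/128; -7/64; -3/32; -1/16; 0 } ⇒ -121/1024
G(RBBBBRRRRBBR) = { -1; -1/2; -1/4; -1/8; -31/256; -61/512 | -121/1024; -15/128; -7/64; -3/32; -1/16; 0 } ⇒ -243/2048
G(RBBBBRRRRBBRR) = { -1; -1/2; -1/4; -1/8; -31/256; -61/512 | -243/2048; -121/1024; -15/128; -7/64; -3/32; -1/16; 0 } ⇒ -487/4096
G(RBBBBRRRRBBRRR) = { -1; -1/2; -1/4; -1/8; -31/256; -61/512 | -487/4096; -243/2048; -121/1024; -15/128; -7/64; -3/32; -1/16; 0 } ⇒ -975/8192
G(RBBBBRRRRBBRRRR) = { -1; -1/2; -1/4; -1/8; -31/256; -61/512 | -975/8192; -487/4096; -243/2048; -121/1024; -15/128; -7/64; -3/32; -1/16; 0 } ⇒ -1951/16384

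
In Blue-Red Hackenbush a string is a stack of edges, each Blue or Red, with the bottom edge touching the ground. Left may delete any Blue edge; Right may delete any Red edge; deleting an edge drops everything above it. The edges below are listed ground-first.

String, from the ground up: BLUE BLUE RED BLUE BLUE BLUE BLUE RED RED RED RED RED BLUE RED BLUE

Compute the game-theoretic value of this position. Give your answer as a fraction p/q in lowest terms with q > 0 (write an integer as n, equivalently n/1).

15883/8192

B: Left { 0 }, Right { · } -> simplest 1
BB: Left { 0 1 }, Right { · } -> simplest 2
BBR: Left { 0 1 }, Right { 2 } -> simplest 3/2
BBRB: Left { 0 1 3/2 }, Right { 2 } -> simplest 7/4
BBRBB: Left { 0 1 3/2 7/4 }, Right { 2 } -> simplest 15/8
BBRBBB: Left { 0 1 3/2 7/4 15/8 }, Right { 2 } -> simplest 31/16
BBRBBBB: Left { 0 1 3/2 7/4 15/8 31/16 }, Right { 2 } -> simplest 63/32
BBRBBBBR: Left { 0 1 3/2 7/4 15/8 31/16 }, Right { 63/32 2 } -> simplest 125/64
BBRBBBBRR: Left { 0 1 3/2 7/4 15/8 31/16 }, Right { 125/64 63/32 2 } -> simplest 249/128
BBRBBBBRRR: Left { 0 1 3/2 7/4 15/8 31/16 }, Right { 249/128 125/64 63/32 2 } -> simplest 497/256
BBRBBBBRRRR: Left { 0 1 3/2 7/4 15/8 31/16 }, Right { 497/256 249/128 125/64 63/32 2 } -> simplest 993/512
BBRBBBBRRRRR: Left { 0 1 3/2 7/4 15/8 31/16 }, Right { 993/512 497/256 249/128 125/64 63/32 2 } -> simplest 1985/1024
BBRBBBBRRRRRB: Left { 0 1 3/2 7/4 15/8 31/16 1985/1024 }, Right { 993/512 497/256 249/128 125/64 63/32 2 } -> simplest 3971/2048
BBRBBBBRRRRRBR: Left { 0 1 3/2 7/4 15/8 31/16 1985/1024 }, Right { 3971/2048 993/512 497/256 249/128 125/64 63/32 2 } -> simplest 7941/4096
BBRBBBBRRRRRBRB: Left { 0 1 3/2 7/4 15/8 31/16 1985/1024 7941/4096 }, Right { 3971/2048 993/512 497/256 249/128 125/64 63/32 2 } -> simplest 15883/8192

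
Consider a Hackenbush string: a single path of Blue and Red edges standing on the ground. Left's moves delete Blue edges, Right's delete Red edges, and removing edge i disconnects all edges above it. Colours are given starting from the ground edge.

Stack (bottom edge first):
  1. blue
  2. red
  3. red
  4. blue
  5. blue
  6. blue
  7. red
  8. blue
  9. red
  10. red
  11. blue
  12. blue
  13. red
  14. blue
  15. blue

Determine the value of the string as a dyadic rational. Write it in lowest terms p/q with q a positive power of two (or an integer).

step 1: add blue to get b; options L={ 0 } R={ ∅ } gives 1
step 2: add red to get br; options L={ 0 } R={ 1 } gives 1/2
step 3: add red to get brr; options L={ 0 } R={ 1/2 1 } gives 1/4
step 4: add blue to get brrb; options L={ 0 1/4 } R={ 1/2 1 } gives 3/8
step 5: add blue to get brrbb; options L={ 0 1/4 3/8 } R={ 1/2 1 } gives 7/16
step 6: add blue to get brrbbb; options L={ 0 1/4 3/8 7/16 } R={ 1/2 1 } gives 15/32
step 7: add red to get brrbbbr; options L={ 0 1/4 3/8 7/16 } R={ 15/32 1/2 1 } gives 29/64
step 8: add blue to get brrbbbrb; options L={ 0 1/4 3/8 7/16 29/64 } R={ 15/32 1/2 1 } gives 59/128
step 9: add red to get brrbbbrbr; options L={ 0 1/4 3/8 7/16 29/64 } R={ 59/128 15/32 1/2 1 } gives 117/256
step 10: add red to get brrbbbrbrr; options L={ 0 1/4 3/8 7/16 29/64 } R={ 117/256 59/128 15/32 1/2 1 } gives 233/512
step 11: add blue to get brrbbbrbrrb; options L={ 0 1/4 3/8 7/16 29/64 233/512 } R={ 117/256 59/128 15/32 1/2 1 } gives 467/1024
step 12: add blue to get brrbbbrbrrbb; options L={ 0 1/4 3/8 7/16 29/64 233/512 467/1024 } R={ 117/256 59/128 15/32 1/2 1 } gives 935/2048
step 13: add red to get brrbbbrbrrbbr; options L={ 0 1/4 3/8 7/16 29/64 233/512 467/1024 } R={ 935/2048 117/256 59/128 15/32 1/2 1 } gives 1869/4096
step 14: add blue to get brrbbbrbrrbbrb; options L={ 0 1/4 3/8 7/16 29/64 233/512 467/1024 1869/4096 } R={ 935/2048 117/256 59/128 15/32 1/2 1 } gives 3739/8192
step 15: add blue to get brrbbbrbrrbbrbb; options L={ 0 1/4 3/8 7/16 29/64 233/512 467/1024 1869/4096 3739/8192 } R={ 935/2048 117/256 59/128 15/32 1/2 1 } gives 7479/16384

7479/16384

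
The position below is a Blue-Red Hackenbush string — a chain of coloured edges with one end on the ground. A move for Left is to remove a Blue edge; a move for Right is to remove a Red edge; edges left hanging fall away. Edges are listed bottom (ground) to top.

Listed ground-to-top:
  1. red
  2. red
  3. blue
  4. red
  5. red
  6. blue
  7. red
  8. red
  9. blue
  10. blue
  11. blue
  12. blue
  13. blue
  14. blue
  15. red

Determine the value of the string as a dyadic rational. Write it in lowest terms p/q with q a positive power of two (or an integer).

val(r) = { · | 0 } — -1
val(rr) = { · | -1, 0 } — -2
val(rrb) = { -2 | -1, 0 } — -3/2
val(rrbr) = { -2 | -3/2, -1, 0 } — -7/4
val(rrbrr) = { -2 | -7/4, -3/2, -1, 0 } — -15/8
val(rrbrrb) = { -2, -15/8 | -7/4, -3/2, -1, 0 } — -29/16
val(rrbrrbr) = { -2, -15/8 | -29/16, -7/4, -3/2, -1, 0 } — -59/32
val(rrbrrbrr) = { -2, -15/8 | -59/32, -29/16, -7/4, -3/2, -1, 0 } — -119/64
val(rrbrrbrrb) = { -2, -15/8, -119/64 | -59/32, -29/16, -7/4, -3/2, -1, 0 } — -237/128
val(rrbrrbrrbb) = { -2, -15/8, -119/64, -237/128 | -59/32, -29/16, -7/4, -3/2, -1, 0 } — -473/256
val(rrbrrbrrbbb) = { -2, -15/8, -119/64, -237/128, -473/256 | -59/32, -29/16, -7/4, -3/2, -1, 0 } — -945/512
val(rrbrrbrrbbbb) = { -2, -15/8, -119/64, -237/128, -473/256, -945/512 | -59/32, -29/16, -7/4, -3/2, -1, 0 } — -1889/1024
val(rrbrrbrrbbbbb) = { -2, -15/8, -119/64, -237/128, -473/256, -945/512, -1889/1024 | -59/32, -29/16, -7/4, -3/2, -1, 0 } — -3777/2048
val(rrbrrbrrbbbbbb) = { -2, -15/8, -119/64, -237/128, -473/256, -945/512, -1889/1024, -3777/2048 | -59/32, -29/16, -7/4, -3/2, -1, 0 } — -7553/4096
val(rrbrrbrrbbbbbbr) = { -2, -15/8, -119/64, -237/128, -473/256, -945/512, -1889/1024, -3777/2048 | -7553/4096, -59/32, -29/16, -7/4, -3/2, -1, 0 } — -15107/8192

-15107/8192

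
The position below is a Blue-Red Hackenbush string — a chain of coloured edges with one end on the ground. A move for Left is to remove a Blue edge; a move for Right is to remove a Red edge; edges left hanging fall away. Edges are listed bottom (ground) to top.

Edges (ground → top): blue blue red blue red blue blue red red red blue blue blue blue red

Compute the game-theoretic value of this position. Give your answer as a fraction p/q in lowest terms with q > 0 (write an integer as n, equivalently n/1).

13885/8192

value(b) = { 0 | · } = 1
value(bb) = { 0 1 | · } = 2
value(bbr) = { 0 1 | 2 } = 3/2
value(bbrb) = { 0 1 3/2 | 2 } = 7/4
value(bbrbr) = { 0 1 3/2 | 7/4 2 } = 13/8
value(bbrbrb) = { 0 1 3/2 13/8 | 7/4 2 } = 27/16
value(bbrbrbb) = { 0 1 3/2 13/8 27/16 | 7/4 2 } = 55/32
value(bbrbrbbr) = { 0 1 3/2 13/8 27/16 | 55/32 7/4 2 } = 109/64
value(bbrbrbbrr) = { 0 1 3/2 13/8 27/16 | 109/64 55/32 7/4 2 } = 217/128
value(bbrbrbbrrr) = { 0 1 3/2 13/8 27/16 | 217/128 109/64 55/32 7/4 2 } = 433/256
value(bbrbrbbrrrb) = { 0 1 3/2 13/8 27/16 433/256 | 217/128 109/64 55/32 7/4 2 } = 867/512
value(bbrbrbbrrrbb) = { 0 1 3/2 13/8 27/16 433/256 867/512 | 217/128 109/64 55/32 7/4 2 } = 1735/1024
value(bbrbrbbrrrbbb) = { 0 1 3/2 13/8 27/16 433/256 867/512 1735/1024 | 217/128 109/64 55/32 7/4 2 } = 3471/2048
value(bbrbrbbrrrbbbb) = { 0 1 3/2 13/8 27/16 433/256 867/512 1735/1024 3471/2048 | 217/128 109/64 55/32 7/4 2 } = 6943/4096
value(bbrbrbbrrrbbbbr) = { 0 1 3/2 13/8 27/16 433/256 867/512 1735/1024 3471/2048 | 6943/4096 217/128 109/64 55/32 7/4 2 } = 13885/8192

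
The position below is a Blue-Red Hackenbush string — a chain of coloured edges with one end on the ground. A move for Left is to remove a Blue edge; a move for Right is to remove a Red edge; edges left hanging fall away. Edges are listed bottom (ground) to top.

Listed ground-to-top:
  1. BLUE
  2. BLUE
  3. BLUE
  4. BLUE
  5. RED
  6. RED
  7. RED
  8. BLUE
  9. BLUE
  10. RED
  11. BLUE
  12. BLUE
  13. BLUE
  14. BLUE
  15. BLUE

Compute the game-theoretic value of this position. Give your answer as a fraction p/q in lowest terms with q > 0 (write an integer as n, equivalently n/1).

Recurse on prefixes of the 15-edge string BLUE BLUE BLUE BLUE RED RED RED BLUE BLUE RED BLUE BLUE BLUE BLUE BLUE:
value(B) = { 0 |  } so 1
value(BB) = { 0, 1 |  } so 2
value(BBB) = { 0, 1, 2 |  } so 3
value(BBBB) = { 0, 1, 2, 3 |  } so 4
value(BBBBR) = { 0, 1, 2, 3 | 4 } so 7/2
value(BBBBRR) = { 0, 1, 2, 3 | 7/2, 4 } so 13/4
value(BBBBRRR) = { 0, 1, 2, 3 | 13/4, 7/2, 4 } so 25/8
value(BBBBRRRB) = { 0, 1, 2, 3, 25/8 | 13/4, 7/2, 4 } so 51/16
value(BBBBRRRBB) = { 0, 1, 2, 3, 25/8, 51/16 | 13/4, 7/2, 4 } so 103/32
value(BBBBRRRBBR) = { 0, 1, 2, 3, 25/8, 51/16 | 103/32, 13/4, 7/2, 4 } so 205/64
value(BBBBRRRBBRB) = { 0, 1, 2, 3, 25/8, 51/16, 205/64 | 103/32, 13/4, 7/2, 4 } so 411/128
value(BBBBRRRBBRBB) = { 0, 1, 2, 3, 25/8, 51/16, 205/64, 411/128 | 103/32, 13/4, 7/2, 4 } so 823/256
value(BBBBRRRBBRBBB) = { 0, 1, 2, 3, 25/8, 51/16, 205/64, 411/128, 823/256 | 103/32, 13/4, 7/2, 4 } so 1647/512
value(BBBBRRRBBRBBBB) = { 0, 1, 2, 3, 25/8, 51/16, 205/64, 411/128, 823/256, 1647/512 | 103/32, 13/4, 7/2, 4 } so 3295/1024
value(BBBBRRRBBRBBBBB) = { 0, 1, 2, 3, 25/8, 51/16, 205/64, 411/128, 823/256, 1647/512, 3295/1024 | 103/32, 13/4, 7/2, 4 } so 6591/2048

6591/2048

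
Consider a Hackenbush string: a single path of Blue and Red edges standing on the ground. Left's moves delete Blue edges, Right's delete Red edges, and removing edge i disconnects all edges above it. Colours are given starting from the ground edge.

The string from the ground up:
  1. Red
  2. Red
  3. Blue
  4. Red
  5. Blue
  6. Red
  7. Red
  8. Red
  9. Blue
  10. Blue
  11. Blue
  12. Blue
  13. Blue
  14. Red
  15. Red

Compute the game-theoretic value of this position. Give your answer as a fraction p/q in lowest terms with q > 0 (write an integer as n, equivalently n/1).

step 1: add Red to get R; options L={ (no moves) } R={ 0 } ⇒ -1
step 2: add Red to get RR; options L={ (no moves) } R={ -1, 0 } ⇒ -2
step 3: add Blue to get RRB; options L={ -2 } R={ -1, 0 } ⇒ -3/2
step 4: add Red to get RRBR; options L={ -2 } R={ -3/2, -1, 0 } ⇒ -7/4
step 5: add Blue to get RRBRB; options L={ -2, -7/4 } R={ -3/2, -1, 0 } ⇒ -13/8
step 6: add Red to get RRBRBR; options L={ -2, -7/4 } R={ -13/8, -3/2, -1, 0 } ⇒ -27/16
step 7: add Red to get RRBRBRR; options L={ -2, -7/4 } R={ -27/16, -13/8, -3/2, -1, 0 } ⇒ -55/32
step 8: add Red to get RRBRBRRR; options L={ -2, -7/4 } R={ -55/32, -27/16, -13/8, -3/2, -1, 0 } ⇒ -111/64
step 9: add Blue to get RRBRBRRRB; options L={ -2, -7/4, -111/64 } R={ -55/32, -27/16, -13/8, -3/2, -1, 0 } ⇒ -221/128
step 10: add Blue to get RRBRBRRRBB; options L={ -2, -7/4, -111/64, -221/128 } R={ -55/32, -27/16, -13/8, -3/2, -1, 0 } ⇒ -441/256
step 11: add Blue to get RRBRBRRRBBB; options L={ -2, -7/4, -111/64, -221/128, -441/256 } R={ -55/32, -27/16, -13/8, -3/2, -1, 0 } ⇒ -881/512
step 12: add Blue to get RRBRBRRRBBBB; options L={ -2, -7/4, -111/64, -221/128, -441/256, -881/512 } R={ -55/32, -27/16, -13/8, -3/2, -1, 0 } ⇒ -1761/1024
step 13: add Blue to get RRBRBRRRBBBBB; options L={ -2, -7/4, -111/64, -221/128, -441/256, -881/512, -1761/1024 } R={ -55/32, -27/16, -13/8, -3/2, -1, 0 } ⇒ -3521/2048
step 14: add Red to get RRBRBRRRBBBBBR; options L={ -2, -7/4, -111/64, -221/128, -441/256, -881/512, -1761/1024 } R={ -3521/2048, -55/32, -27/16, -13/8, -3/2, -1, 0 } ⇒ -7043/4096
step 15: add Red to get RRBRBRRRBBBBBRR; options L={ -2, -7/4, -111/64, -221/128, -441/256, -881/512, -1761/1024 } R={ -7043/4096, -3521/2048, -55/32, -27/16, -13/8, -3/2, -1, 0 } ⇒ -14087/8192

-14087/8192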